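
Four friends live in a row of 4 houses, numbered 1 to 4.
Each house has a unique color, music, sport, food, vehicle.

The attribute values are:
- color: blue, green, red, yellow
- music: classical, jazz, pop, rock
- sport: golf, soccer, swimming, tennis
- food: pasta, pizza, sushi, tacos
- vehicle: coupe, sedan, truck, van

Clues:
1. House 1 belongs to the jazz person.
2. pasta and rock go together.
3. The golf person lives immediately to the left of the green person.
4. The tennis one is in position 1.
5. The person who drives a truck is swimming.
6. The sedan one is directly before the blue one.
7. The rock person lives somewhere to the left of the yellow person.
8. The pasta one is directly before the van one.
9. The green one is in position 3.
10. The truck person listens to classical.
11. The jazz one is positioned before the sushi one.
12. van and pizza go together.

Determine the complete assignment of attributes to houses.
Solution:

House | Color | Music | Sport | Food | Vehicle
----------------------------------------------
  1   | red | jazz | tennis | tacos | sedan
  2   | blue | rock | golf | pasta | coupe
  3   | green | pop | soccer | pizza | van
  4   | yellow | classical | swimming | sushi | truck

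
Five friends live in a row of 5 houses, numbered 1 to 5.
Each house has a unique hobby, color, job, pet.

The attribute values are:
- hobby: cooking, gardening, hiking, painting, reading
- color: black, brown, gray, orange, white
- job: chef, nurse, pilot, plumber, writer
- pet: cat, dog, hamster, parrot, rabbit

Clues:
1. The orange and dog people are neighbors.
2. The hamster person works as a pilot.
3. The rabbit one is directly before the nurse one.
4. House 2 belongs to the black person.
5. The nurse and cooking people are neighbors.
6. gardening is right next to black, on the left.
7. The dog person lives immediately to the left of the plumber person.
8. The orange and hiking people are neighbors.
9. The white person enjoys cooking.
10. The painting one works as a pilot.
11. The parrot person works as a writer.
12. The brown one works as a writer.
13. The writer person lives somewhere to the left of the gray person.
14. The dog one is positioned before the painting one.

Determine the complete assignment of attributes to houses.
Solution:

House | Hobby | Color | Job | Pet
---------------------------------
  1   | gardening | orange | chef | rabbit
  2   | hiking | black | nurse | dog
  3   | cooking | white | plumber | cat
  4   | reading | brown | writer | parrot
  5   | painting | gray | pilot | hamster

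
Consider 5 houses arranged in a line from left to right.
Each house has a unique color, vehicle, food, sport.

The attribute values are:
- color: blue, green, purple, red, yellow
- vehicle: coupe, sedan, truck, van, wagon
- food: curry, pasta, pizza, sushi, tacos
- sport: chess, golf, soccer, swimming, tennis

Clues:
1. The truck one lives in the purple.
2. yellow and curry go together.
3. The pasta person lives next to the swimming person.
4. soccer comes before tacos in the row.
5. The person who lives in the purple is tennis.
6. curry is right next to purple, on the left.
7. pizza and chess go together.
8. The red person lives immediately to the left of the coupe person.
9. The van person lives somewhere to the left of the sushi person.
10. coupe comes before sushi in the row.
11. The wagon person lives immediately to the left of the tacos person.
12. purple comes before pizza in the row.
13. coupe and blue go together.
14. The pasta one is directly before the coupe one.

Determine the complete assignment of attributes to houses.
Solution:

House | Color | Vehicle | Food | Sport
--------------------------------------
  1   | red | wagon | pasta | soccer
  2   | blue | coupe | tacos | swimming
  3   | yellow | van | curry | golf
  4   | purple | truck | sushi | tennis
  5   | green | sedan | pizza | chess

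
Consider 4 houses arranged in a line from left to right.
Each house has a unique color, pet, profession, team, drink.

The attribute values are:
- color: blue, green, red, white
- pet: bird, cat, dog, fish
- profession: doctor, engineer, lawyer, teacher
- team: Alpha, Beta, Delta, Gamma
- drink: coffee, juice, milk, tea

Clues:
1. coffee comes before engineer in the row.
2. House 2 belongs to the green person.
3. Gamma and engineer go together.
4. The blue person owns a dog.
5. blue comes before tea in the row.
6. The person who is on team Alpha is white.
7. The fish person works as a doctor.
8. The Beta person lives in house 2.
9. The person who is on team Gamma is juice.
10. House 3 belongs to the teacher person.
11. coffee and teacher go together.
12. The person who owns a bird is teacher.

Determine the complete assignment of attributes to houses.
Solution:

House | Color | Pet | Profession | Team | Drink
-----------------------------------------------
  1   | blue | dog | lawyer | Delta | milk
  2   | green | fish | doctor | Beta | tea
  3   | white | bird | teacher | Alpha | coffee
  4   | red | cat | engineer | Gamma | juice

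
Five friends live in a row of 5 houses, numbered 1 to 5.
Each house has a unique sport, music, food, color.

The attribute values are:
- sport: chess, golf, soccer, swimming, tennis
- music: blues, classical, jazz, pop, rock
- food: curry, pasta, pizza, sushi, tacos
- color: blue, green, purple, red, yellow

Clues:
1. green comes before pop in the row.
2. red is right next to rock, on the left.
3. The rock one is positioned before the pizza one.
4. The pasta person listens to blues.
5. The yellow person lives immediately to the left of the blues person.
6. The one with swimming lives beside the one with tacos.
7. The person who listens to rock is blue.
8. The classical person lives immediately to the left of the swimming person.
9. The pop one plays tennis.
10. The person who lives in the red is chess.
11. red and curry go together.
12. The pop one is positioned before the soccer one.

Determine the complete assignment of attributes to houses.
Solution:

House | Sport | Music | Food | Color
------------------------------------
  1   | chess | classical | curry | red
  2   | swimming | rock | sushi | blue
  3   | golf | jazz | tacos | green
  4   | tennis | pop | pizza | yellow
  5   | soccer | blues | pasta | purple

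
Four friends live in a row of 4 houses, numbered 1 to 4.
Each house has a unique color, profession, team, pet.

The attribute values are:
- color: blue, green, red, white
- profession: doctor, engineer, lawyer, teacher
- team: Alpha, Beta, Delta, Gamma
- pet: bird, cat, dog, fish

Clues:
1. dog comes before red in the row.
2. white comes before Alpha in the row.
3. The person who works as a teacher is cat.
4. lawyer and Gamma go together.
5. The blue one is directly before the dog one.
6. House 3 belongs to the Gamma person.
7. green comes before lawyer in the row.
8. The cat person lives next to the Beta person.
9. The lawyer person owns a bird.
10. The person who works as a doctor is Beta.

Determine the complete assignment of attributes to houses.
Solution:

House | Color | Profession | Team | Pet
---------------------------------------
  1   | blue | teacher | Delta | cat
  2   | green | doctor | Beta | dog
  3   | white | lawyer | Gamma | bird
  4   | red | engineer | Alpha | fish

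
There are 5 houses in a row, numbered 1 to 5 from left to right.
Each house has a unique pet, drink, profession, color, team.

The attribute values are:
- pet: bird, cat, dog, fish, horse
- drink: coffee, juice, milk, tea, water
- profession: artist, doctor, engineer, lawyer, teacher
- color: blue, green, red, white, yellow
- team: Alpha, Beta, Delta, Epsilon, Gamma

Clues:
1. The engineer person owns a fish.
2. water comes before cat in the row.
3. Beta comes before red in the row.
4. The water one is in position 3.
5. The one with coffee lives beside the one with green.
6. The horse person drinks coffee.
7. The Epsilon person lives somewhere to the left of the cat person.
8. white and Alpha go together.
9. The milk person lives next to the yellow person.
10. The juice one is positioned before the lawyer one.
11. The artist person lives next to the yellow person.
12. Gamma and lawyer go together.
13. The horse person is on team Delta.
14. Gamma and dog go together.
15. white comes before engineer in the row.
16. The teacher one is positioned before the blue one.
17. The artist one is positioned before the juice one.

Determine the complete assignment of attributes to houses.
Solution:

House | Pet | Drink | Profession | Color | Team
-----------------------------------------------
  1   | bird | milk | artist | white | Alpha
  2   | horse | coffee | teacher | yellow | Delta
  3   | fish | water | engineer | green | Epsilon
  4   | cat | juice | doctor | blue | Beta
  5   | dog | tea | lawyer | red | Gamma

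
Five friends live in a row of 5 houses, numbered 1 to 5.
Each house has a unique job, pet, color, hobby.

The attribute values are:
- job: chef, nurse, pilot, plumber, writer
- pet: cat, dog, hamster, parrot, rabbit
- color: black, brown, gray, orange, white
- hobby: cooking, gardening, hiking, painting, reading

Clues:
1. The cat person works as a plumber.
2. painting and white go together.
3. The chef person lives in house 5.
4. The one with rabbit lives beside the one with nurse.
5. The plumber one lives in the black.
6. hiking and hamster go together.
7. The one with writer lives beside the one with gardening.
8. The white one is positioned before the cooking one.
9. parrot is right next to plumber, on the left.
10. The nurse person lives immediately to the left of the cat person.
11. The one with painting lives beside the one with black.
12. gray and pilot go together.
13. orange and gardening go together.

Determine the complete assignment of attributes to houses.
Solution:

House | Job | Pet | Color | Hobby
---------------------------------
  1   | pilot | rabbit | gray | reading
  2   | nurse | parrot | white | painting
  3   | plumber | cat | black | cooking
  4   | writer | hamster | brown | hiking
  5   | chef | dog | orange | gardening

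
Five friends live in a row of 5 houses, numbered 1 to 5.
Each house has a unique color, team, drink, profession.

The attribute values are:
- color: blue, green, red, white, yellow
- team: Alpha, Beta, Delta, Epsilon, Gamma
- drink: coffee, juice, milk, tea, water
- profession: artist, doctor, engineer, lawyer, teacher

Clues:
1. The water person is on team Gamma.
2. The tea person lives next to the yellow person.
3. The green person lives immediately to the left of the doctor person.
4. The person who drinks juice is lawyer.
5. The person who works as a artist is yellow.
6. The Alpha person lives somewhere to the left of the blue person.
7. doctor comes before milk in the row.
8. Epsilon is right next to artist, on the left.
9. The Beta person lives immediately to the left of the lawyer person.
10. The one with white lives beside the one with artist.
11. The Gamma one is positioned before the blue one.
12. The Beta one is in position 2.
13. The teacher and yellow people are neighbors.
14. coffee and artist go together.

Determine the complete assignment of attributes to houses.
Solution:

House | Color | Team | Drink | Profession
-----------------------------------------
  1   | white | Epsilon | tea | teacher
  2   | yellow | Beta | coffee | artist
  3   | green | Alpha | juice | lawyer
  4   | red | Gamma | water | doctor
  5   | blue | Delta | milk | engineer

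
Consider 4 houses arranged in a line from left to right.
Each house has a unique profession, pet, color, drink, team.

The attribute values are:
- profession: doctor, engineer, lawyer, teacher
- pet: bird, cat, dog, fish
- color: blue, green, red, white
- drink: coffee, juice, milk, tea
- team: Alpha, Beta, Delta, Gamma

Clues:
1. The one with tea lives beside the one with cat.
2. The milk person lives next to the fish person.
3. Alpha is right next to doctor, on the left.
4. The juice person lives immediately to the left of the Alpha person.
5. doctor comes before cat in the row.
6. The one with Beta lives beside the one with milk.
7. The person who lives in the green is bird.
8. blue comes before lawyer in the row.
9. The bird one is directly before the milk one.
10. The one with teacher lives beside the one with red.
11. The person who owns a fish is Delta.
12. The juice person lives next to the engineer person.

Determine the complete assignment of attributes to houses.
Solution:

House | Profession | Pet | Color | Drink | Team
-----------------------------------------------
  1   | teacher | bird | green | juice | Beta
  2   | engineer | dog | red | milk | Alpha
  3   | doctor | fish | blue | tea | Delta
  4   | lawyer | cat | white | coffee | Gamma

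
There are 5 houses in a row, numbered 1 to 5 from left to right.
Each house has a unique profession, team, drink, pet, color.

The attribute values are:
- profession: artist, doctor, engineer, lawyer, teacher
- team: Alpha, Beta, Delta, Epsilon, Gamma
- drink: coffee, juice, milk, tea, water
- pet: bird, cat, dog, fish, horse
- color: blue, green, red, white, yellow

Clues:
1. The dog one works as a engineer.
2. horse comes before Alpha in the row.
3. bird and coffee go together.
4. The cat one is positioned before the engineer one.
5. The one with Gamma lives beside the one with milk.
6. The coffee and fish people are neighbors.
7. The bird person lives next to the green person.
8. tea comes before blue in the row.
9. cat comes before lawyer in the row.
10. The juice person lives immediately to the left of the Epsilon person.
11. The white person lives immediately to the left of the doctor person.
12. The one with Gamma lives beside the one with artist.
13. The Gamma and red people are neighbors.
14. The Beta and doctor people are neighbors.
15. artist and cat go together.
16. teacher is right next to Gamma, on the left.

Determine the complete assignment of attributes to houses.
Solution:

House | Profession | Team | Drink | Pet | Color
-----------------------------------------------
  1   | teacher | Beta | coffee | bird | white
  2   | doctor | Gamma | juice | fish | green
  3   | artist | Epsilon | milk | cat | red
  4   | lawyer | Delta | tea | horse | yellow
  5   | engineer | Alpha | water | dog | blue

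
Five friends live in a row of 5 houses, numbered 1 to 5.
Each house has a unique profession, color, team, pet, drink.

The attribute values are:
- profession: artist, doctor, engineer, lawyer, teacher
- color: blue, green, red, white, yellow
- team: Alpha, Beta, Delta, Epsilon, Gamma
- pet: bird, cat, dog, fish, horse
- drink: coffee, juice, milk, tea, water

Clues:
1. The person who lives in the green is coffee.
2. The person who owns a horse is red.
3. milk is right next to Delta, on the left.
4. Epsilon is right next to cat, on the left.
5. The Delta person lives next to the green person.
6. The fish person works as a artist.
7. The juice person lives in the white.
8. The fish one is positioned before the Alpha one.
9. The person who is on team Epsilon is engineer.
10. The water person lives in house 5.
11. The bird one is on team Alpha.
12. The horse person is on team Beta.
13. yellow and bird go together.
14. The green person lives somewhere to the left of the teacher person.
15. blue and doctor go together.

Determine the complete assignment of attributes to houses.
Solution:

House | Profession | Color | Team | Pet | Drink
-----------------------------------------------
  1   | lawyer | red | Beta | horse | milk
  2   | artist | white | Delta | fish | juice
  3   | engineer | green | Epsilon | dog | coffee
  4   | doctor | blue | Gamma | cat | tea
  5   | teacher | yellow | Alpha | bird | water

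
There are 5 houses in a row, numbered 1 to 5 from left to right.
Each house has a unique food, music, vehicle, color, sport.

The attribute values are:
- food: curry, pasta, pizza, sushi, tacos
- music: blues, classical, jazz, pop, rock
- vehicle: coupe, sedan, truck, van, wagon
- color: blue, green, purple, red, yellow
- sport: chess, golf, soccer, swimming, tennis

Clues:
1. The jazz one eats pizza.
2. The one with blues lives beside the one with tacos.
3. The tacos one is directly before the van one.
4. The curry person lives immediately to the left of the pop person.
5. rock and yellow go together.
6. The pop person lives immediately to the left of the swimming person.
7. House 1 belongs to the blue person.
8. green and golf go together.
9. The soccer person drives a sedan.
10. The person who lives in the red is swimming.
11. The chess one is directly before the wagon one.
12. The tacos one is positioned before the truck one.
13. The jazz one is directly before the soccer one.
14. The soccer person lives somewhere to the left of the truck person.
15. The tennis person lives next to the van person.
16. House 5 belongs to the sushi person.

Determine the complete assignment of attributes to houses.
Solution:

House | Food | Music | Vehicle | Color | Sport
----------------------------------------------
  1   | curry | blues | coupe | blue | chess
  2   | tacos | pop | wagon | purple | tennis
  3   | pizza | jazz | van | red | swimming
  4   | pasta | rock | sedan | yellow | soccer
  5   | sushi | classical | truck | green | golf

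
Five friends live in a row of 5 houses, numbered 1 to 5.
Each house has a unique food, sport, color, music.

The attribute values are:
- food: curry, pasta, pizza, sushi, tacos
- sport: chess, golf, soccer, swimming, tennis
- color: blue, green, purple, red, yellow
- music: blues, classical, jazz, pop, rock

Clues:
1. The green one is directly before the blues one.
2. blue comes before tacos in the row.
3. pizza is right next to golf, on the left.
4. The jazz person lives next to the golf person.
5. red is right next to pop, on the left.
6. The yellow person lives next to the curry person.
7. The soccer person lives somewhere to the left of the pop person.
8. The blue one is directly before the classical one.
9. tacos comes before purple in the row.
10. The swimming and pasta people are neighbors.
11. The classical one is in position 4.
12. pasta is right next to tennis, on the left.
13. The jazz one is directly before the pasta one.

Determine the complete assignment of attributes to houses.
Solution:

House | Food | Sport | Color | Music
------------------------------------
  1   | pizza | swimming | green | jazz
  2   | pasta | golf | yellow | blues
  3   | curry | tennis | blue | rock
  4   | tacos | soccer | red | classical
  5   | sushi | chess | purple | pop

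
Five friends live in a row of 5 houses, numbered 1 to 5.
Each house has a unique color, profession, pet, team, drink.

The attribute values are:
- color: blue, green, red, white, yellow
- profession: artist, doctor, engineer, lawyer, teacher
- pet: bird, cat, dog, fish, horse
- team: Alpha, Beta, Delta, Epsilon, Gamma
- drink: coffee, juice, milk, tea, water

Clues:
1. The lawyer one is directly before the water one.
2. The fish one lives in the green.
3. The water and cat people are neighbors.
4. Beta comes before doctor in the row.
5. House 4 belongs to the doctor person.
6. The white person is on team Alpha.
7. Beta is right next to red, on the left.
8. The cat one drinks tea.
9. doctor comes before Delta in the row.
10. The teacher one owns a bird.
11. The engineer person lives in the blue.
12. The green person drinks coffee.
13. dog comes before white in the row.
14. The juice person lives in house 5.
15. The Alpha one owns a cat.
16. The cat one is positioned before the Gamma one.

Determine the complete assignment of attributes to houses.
Solution:

House | Color | Profession | Pet | Team | Drink
-----------------------------------------------
  1   | yellow | lawyer | dog | Beta | milk
  2   | red | teacher | bird | Epsilon | water
  3   | white | artist | cat | Alpha | tea
  4   | green | doctor | fish | Gamma | coffee
  5   | blue | engineer | horse | Delta | juice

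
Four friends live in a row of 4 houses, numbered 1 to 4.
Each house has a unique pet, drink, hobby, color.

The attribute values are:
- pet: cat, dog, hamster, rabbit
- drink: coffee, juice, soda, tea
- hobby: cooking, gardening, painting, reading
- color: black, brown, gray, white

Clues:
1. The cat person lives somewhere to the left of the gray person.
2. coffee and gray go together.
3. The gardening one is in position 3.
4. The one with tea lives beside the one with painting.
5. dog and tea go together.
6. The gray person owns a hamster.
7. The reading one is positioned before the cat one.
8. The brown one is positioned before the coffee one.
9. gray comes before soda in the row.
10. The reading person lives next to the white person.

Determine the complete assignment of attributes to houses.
Solution:

House | Pet | Drink | Hobby | Color
-----------------------------------
  1   | dog | tea | reading | brown
  2   | cat | juice | painting | white
  3   | hamster | coffee | gardening | gray
  4   | rabbit | soda | cooking | black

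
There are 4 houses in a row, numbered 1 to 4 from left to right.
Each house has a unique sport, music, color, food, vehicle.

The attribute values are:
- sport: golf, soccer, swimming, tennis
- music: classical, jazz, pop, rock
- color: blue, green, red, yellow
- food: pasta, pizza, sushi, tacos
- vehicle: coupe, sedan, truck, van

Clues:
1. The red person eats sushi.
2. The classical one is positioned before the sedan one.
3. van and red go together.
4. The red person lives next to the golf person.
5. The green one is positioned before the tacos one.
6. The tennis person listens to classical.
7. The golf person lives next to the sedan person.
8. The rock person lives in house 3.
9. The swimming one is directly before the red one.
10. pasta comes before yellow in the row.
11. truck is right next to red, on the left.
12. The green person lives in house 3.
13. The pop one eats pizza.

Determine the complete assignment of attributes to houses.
Solution:

House | Sport | Music | Color | Food | Vehicle
----------------------------------------------
  1   | swimming | pop | blue | pizza | truck
  2   | tennis | classical | red | sushi | van
  3   | golf | rock | green | pasta | coupe
  4   | soccer | jazz | yellow | tacos | sedan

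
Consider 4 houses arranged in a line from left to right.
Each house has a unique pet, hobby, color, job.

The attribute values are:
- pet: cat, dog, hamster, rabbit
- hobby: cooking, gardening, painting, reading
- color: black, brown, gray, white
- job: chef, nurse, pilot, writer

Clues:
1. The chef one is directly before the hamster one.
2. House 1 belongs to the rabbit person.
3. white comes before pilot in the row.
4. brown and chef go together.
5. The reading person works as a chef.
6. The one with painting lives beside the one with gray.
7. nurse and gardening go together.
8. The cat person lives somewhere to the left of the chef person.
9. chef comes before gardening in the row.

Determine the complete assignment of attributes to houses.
Solution:

House | Pet | Hobby | Color | Job
---------------------------------
  1   | rabbit | painting | white | writer
  2   | cat | cooking | gray | pilot
  3   | dog | reading | brown | chef
  4   | hamster | gardening | black | nurse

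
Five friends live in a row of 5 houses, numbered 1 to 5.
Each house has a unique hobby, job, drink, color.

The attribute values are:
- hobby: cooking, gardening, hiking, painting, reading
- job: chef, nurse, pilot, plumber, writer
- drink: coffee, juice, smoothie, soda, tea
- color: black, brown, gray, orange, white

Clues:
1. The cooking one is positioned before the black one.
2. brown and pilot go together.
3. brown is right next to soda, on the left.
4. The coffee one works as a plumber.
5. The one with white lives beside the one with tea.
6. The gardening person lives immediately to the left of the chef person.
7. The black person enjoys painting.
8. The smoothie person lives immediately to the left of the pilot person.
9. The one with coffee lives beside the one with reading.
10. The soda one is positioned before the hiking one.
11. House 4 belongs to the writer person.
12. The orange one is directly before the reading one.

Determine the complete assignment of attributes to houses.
Solution:

House | Hobby | Job | Drink | Color
-----------------------------------
  1   | gardening | plumber | coffee | orange
  2   | reading | chef | smoothie | white
  3   | cooking | pilot | tea | brown
  4   | painting | writer | soda | black
  5   | hiking | nurse | juice | gray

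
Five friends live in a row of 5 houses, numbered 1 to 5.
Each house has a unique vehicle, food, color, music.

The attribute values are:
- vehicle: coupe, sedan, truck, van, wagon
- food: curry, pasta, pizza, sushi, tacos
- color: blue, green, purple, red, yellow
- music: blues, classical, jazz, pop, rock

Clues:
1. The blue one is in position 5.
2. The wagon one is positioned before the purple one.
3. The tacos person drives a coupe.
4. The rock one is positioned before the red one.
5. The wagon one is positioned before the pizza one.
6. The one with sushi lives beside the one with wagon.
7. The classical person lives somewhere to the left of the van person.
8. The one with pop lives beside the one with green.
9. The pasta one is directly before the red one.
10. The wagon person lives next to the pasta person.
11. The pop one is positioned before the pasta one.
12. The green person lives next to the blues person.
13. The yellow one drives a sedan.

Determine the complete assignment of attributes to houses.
Solution:

House | Vehicle | Food | Color | Music
--------------------------------------
  1   | sedan | sushi | yellow | pop
  2   | wagon | curry | green | rock
  3   | truck | pasta | purple | blues
  4   | coupe | tacos | red | classical
  5   | van | pizza | blue | jazz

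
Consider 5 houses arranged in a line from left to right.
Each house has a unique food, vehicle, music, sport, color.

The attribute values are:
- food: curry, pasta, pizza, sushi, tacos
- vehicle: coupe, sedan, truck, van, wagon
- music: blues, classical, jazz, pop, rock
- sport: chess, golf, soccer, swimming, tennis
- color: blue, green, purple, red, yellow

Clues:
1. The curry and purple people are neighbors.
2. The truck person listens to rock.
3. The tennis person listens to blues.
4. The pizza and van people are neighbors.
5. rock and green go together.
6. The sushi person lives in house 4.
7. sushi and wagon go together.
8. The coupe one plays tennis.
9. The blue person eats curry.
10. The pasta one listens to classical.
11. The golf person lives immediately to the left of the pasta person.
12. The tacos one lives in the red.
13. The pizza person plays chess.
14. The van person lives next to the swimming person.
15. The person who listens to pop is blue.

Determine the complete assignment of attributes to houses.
Solution:

House | Food | Vehicle | Music | Sport | Color
----------------------------------------------
  1   | pizza | truck | rock | chess | green
  2   | curry | van | pop | golf | blue
  3   | pasta | sedan | classical | swimming | purple
  4   | sushi | wagon | jazz | soccer | yellow
  5   | tacos | coupe | blues | tennis | red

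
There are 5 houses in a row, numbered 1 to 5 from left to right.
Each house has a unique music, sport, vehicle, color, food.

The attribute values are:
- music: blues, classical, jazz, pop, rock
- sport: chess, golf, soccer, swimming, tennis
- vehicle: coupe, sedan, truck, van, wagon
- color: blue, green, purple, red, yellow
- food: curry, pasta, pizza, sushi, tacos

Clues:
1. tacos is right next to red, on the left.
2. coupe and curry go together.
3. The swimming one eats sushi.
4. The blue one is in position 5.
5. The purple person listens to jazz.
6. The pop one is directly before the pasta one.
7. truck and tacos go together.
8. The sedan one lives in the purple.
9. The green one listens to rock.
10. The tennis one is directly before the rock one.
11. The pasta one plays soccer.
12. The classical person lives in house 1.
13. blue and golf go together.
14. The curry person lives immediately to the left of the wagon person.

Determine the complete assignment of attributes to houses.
Solution:

House | Music | Sport | Vehicle | Color | Food
----------------------------------------------
  1   | classical | chess | truck | yellow | tacos
  2   | pop | tennis | coupe | red | curry
  3   | rock | soccer | wagon | green | pasta
  4   | jazz | swimming | sedan | purple | sushi
  5   | blues | golf | van | blue | pizza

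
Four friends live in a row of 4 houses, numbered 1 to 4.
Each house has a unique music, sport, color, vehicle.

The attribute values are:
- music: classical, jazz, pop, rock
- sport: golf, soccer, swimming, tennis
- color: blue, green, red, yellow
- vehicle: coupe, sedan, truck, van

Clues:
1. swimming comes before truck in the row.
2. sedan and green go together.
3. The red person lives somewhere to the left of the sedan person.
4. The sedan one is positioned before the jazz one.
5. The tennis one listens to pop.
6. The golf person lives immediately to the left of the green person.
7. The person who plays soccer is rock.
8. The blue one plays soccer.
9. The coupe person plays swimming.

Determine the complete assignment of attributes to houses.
Solution:

House | Music | Sport | Color | Vehicle
---------------------------------------
  1   | classical | golf | red | van
  2   | pop | tennis | green | sedan
  3   | jazz | swimming | yellow | coupe
  4   | rock | soccer | blue | truck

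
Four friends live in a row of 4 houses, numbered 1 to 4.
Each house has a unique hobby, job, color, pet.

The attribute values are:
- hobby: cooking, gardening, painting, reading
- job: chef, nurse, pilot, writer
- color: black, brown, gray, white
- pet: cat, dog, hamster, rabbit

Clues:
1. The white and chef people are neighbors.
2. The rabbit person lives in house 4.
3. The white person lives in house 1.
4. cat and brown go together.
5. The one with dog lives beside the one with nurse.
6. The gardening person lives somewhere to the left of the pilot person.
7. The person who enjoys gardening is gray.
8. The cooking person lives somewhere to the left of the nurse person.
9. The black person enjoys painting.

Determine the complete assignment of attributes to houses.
Solution:

House | Hobby | Job | Color | Pet
---------------------------------
  1   | cooking | writer | white | hamster
  2   | gardening | chef | gray | dog
  3   | reading | nurse | brown | cat
  4   | painting | pilot | black | rabbit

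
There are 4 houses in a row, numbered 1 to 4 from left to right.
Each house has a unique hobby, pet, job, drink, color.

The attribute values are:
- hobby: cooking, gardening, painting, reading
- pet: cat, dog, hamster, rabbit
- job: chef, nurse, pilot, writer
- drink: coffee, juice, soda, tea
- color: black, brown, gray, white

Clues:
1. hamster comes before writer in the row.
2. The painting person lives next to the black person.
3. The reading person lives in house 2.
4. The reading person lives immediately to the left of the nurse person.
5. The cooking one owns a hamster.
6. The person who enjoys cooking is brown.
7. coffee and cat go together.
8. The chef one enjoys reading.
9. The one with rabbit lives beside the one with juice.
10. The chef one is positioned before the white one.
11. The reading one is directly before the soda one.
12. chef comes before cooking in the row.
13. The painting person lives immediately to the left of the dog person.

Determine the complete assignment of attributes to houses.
Solution:

House | Hobby | Pet | Job | Drink | Color
-----------------------------------------
  1   | painting | rabbit | pilot | tea | gray
  2   | reading | dog | chef | juice | black
  3   | cooking | hamster | nurse | soda | brown
  4   | gardening | cat | writer | coffee | white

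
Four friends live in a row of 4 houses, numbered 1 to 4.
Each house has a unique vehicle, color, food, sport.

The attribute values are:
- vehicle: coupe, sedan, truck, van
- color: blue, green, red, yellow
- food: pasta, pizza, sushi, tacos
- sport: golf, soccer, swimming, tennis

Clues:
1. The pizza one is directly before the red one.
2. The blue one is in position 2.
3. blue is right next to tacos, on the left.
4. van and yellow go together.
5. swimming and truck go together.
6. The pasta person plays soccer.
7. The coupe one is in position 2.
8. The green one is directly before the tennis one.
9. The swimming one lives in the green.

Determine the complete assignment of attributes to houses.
Solution:

House | Vehicle | Color | Food | Sport
--------------------------------------
  1   | truck | green | sushi | swimming
  2   | coupe | blue | pizza | tennis
  3   | sedan | red | tacos | golf
  4   | van | yellow | pasta | soccer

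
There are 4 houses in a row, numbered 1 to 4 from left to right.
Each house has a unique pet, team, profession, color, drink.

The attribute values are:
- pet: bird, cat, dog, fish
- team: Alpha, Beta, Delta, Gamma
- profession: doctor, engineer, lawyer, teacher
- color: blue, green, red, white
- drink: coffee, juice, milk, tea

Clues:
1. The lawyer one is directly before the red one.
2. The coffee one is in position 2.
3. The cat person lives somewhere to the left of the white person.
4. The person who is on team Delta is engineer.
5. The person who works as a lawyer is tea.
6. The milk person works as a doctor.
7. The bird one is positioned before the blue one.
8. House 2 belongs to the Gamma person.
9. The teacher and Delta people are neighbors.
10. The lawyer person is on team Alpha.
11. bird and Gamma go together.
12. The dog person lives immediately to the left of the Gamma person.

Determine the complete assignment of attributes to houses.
Solution:

House | Pet | Team | Profession | Color | Drink
-----------------------------------------------
  1   | dog | Alpha | lawyer | green | tea
  2   | bird | Gamma | teacher | red | coffee
  3   | cat | Delta | engineer | blue | juice
  4   | fish | Beta | doctor | white | milk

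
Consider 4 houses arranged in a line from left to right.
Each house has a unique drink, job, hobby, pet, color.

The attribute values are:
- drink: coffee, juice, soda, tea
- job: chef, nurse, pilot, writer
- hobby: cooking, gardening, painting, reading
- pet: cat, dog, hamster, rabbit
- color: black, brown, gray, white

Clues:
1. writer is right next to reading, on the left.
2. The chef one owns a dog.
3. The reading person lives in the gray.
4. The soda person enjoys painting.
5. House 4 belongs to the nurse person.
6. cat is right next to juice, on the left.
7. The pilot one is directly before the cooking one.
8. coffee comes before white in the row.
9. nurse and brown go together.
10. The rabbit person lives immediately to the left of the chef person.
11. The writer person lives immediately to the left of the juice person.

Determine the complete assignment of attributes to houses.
Solution:

House | Drink | Job | Hobby | Pet | Color
-----------------------------------------
  1   | coffee | writer | gardening | cat | black
  2   | juice | pilot | reading | rabbit | gray
  3   | tea | chef | cooking | dog | white
  4   | soda | nurse | painting | hamster | brown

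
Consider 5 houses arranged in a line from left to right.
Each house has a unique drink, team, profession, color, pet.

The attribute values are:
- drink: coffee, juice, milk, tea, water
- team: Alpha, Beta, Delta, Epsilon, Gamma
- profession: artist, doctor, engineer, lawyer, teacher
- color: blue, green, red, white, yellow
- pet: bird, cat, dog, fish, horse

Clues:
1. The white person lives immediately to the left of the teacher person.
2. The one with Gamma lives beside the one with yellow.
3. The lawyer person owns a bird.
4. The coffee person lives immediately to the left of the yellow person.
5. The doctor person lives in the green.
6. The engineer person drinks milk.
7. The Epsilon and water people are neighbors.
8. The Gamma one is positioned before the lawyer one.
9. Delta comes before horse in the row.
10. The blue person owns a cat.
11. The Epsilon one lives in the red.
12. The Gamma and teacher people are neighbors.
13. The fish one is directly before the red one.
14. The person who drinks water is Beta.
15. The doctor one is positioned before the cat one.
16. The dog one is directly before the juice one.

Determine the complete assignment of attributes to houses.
Solution:

House | Drink | Team | Profession | Color | Pet
-----------------------------------------------
  1   | coffee | Gamma | artist | white | dog
  2   | juice | Delta | teacher | yellow | fish
  3   | tea | Epsilon | lawyer | red | bird
  4   | water | Beta | doctor | green | horse
  5   | milk | Alpha | engineer | blue | cat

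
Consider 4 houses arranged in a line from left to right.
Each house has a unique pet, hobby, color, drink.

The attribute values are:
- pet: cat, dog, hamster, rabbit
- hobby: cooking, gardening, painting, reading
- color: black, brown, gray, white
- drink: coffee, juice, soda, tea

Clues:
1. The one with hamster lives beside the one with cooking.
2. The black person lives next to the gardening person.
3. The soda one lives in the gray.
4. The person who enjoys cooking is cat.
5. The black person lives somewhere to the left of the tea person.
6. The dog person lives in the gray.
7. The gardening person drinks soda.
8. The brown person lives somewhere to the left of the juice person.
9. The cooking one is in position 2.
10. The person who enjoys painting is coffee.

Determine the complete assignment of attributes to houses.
Solution:

House | Pet | Hobby | Color | Drink
-----------------------------------
  1   | hamster | painting | brown | coffee
  2   | cat | cooking | black | juice
  3   | dog | gardening | gray | soda
  4   | rabbit | reading | white | tea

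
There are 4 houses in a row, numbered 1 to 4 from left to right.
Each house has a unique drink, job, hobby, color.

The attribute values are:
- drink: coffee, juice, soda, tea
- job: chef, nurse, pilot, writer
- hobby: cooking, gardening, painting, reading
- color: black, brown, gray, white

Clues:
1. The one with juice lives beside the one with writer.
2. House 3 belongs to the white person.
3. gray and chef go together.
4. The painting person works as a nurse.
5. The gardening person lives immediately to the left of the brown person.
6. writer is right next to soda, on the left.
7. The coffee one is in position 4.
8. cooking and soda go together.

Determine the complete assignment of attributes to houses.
Solution:

House | Drink | Job | Hobby | Color
-----------------------------------
  1   | juice | chef | gardening | gray
  2   | tea | writer | reading | brown
  3   | soda | pilot | cooking | white
  4   | coffee | nurse | painting | black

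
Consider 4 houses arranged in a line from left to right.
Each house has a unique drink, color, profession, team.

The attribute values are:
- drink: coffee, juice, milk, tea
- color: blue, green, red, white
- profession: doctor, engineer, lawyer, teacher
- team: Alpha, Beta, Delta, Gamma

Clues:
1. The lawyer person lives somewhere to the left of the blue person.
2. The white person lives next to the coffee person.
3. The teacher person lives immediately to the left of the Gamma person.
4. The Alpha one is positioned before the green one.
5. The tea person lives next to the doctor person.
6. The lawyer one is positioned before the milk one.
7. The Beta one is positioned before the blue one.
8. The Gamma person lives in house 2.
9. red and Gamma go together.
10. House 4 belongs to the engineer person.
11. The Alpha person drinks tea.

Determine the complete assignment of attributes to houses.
Solution:

House | Drink | Color | Profession | Team
-----------------------------------------
  1   | tea | white | teacher | Alpha
  2   | coffee | red | doctor | Gamma
  3   | juice | green | lawyer | Beta
  4   | milk | blue | engineer | Delta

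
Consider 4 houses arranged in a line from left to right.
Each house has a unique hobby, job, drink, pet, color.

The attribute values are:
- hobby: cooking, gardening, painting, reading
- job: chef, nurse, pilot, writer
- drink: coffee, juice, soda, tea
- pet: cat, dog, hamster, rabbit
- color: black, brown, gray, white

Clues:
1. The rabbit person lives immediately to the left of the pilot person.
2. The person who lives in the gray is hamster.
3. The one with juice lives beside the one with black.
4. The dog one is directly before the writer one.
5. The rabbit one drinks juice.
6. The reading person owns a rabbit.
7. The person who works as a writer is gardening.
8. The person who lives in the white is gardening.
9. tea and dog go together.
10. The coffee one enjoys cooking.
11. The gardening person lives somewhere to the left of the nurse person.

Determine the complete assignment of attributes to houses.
Solution:

House | Hobby | Job | Drink | Pet | Color
-----------------------------------------
  1   | reading | chef | juice | rabbit | brown
  2   | painting | pilot | tea | dog | black
  3   | gardening | writer | soda | cat | white
  4   | cooking | nurse | coffee | hamster | gray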